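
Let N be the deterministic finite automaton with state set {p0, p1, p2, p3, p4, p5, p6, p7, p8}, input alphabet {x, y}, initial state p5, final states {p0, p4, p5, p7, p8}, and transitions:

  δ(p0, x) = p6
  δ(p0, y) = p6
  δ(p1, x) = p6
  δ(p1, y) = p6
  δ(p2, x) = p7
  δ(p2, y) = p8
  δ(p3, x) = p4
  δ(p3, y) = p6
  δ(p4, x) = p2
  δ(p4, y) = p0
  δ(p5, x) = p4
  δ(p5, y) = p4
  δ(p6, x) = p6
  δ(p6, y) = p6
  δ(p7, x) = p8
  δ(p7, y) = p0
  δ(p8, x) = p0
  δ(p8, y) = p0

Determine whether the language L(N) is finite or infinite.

The useful states (reachable from p5 and able to reach an accepting state) are {p0, p2, p4, p5, p7, p8}.
Restricted to these states the transition graph has no cycle, so every accepting path has bounded length and L is finite.

finite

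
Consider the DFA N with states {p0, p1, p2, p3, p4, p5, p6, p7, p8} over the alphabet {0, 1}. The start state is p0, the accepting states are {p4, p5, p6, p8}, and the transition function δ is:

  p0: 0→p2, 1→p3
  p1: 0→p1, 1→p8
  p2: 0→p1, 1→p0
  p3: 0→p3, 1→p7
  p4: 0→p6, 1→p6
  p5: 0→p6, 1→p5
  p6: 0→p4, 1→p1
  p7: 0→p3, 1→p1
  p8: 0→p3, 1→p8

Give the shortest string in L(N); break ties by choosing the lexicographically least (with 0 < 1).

A breadth-first search from p0 reaches an accepting state first via the path p0 → p2 → p1 → p8 on input 001.
No string of length < 3 is accepted (BFS exhausts all shorter strings without reaching an accepting state), and 001 is the lexicographically least accepting string of length 3.

001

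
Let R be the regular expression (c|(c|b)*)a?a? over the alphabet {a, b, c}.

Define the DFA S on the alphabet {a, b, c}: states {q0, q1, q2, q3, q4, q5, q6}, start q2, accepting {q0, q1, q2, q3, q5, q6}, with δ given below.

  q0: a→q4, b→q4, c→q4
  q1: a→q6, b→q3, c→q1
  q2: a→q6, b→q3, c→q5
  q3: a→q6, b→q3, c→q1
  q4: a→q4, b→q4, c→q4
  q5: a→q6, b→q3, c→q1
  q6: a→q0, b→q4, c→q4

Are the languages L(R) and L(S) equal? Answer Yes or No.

Yes

Converting the expression R to a DFA (subset construction, then merging equivalent states) gives the minimal DFA with states {r0, r1, r2, r3}, start state r0, accepting states {r0, r1, r2} and transitions r0: a→r1, b→r0, c→r0; r1: a→r2, b→r3, c→r3; r2: a→r3, b→r3, c→r3; r3: a→r3, b→r3, c→r3.
Exploring the product automaton R × S from the start pair (r0, q2), following both machines on each input symbol, reaches 7 state pairs: (r0, q2), (r1, q6), (r0, q3), (r0, q5), (r2, q0), (r3, q4), (r0, q1).
R accepts in {r0, r1, r2} and S accepts in {q0, q1, q2, q3, q5, q6}. In every reachable pair the two components are either both accepting — (r0, q2), (r1, q6), (r0, q3), (r0, q5), (r2, q0), (r0, q1) — or both non-accepting, so no string is accepted by exactly one of the machines: L(R) \ L(S) and L(S) \ L(R) are both empty.
Hence every string is accepted by R iff it is accepted by S, and the two languages coincide.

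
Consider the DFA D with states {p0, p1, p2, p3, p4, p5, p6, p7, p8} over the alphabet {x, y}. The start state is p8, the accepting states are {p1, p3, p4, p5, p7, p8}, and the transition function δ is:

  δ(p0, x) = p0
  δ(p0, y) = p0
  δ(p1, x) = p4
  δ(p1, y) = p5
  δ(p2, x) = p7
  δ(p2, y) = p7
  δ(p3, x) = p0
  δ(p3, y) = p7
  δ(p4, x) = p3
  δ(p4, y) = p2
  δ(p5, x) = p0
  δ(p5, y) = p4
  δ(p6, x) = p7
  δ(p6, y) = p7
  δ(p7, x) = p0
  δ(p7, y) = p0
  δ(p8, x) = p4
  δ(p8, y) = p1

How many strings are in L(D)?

The useful subgraph on states {p1, p2, p3, p4, p5, p7, p8} is acyclic, so L(D) is finite; the longest accepting path visits 6 useful states, giving maximum string length 5.
Counting accepting paths from p8 by length: 1 of length 0, 2 of length 1, 3 of length 2, 5 of length 3, 4 of length 4, 3 of length 5. Total 18.

18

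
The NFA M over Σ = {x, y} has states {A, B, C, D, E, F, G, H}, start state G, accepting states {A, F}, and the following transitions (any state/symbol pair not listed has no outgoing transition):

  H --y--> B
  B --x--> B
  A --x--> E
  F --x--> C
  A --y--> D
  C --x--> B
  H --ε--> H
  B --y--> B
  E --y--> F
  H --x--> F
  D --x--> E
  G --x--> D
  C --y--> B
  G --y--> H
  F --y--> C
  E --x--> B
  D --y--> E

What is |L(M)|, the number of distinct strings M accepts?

The useful subgraph on states {D, E, F, G, H} is acyclic, so L(M) is finite; the longest accepting path visits 4 useful states, giving maximum string length 3.
Counting accepting paths from G by length: 1 of length 2, 2 of length 3. Total 3.

3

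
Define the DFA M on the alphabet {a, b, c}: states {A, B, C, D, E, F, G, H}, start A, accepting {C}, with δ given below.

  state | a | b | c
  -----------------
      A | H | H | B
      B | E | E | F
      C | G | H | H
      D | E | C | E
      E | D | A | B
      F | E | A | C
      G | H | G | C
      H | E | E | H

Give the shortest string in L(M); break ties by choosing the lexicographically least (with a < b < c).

A breadth-first search from A reaches an accepting state first via the path A → B → F → C on input ccc.
No string of length < 3 is accepted (BFS exhausts all shorter strings without reaching an accepting state), and ccc is the lexicographically least accepting string of length 3.

ccc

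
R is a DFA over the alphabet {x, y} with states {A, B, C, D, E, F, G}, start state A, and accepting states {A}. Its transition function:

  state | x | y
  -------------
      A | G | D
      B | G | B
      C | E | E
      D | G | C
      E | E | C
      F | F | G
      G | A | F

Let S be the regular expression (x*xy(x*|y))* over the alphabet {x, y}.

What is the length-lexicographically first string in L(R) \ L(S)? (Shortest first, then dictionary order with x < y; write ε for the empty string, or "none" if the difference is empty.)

xx

The string xx is accepted by R but not by S.
No shorter string lies in the difference, and xx is the lexicographically first length-2 string in L(R) \ L(S).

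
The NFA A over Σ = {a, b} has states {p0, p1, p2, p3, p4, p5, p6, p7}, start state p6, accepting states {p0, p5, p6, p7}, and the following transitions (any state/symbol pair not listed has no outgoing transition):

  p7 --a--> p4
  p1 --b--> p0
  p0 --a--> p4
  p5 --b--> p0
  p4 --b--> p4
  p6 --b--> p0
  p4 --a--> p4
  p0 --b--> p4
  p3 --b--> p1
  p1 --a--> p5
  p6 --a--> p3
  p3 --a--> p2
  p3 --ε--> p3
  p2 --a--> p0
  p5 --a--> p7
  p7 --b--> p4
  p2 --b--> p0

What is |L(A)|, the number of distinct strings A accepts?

The useful subgraph on states {p0, p1, p2, p3, p5, p6, p7} is acyclic, so L(A) is finite; the longest accepting path visits 5 useful states, giving maximum string length 4.
Counting accepting paths from p6 by length: 1 of length 0, 1 of length 1, 4 of length 3, 2 of length 4. Total 8.

8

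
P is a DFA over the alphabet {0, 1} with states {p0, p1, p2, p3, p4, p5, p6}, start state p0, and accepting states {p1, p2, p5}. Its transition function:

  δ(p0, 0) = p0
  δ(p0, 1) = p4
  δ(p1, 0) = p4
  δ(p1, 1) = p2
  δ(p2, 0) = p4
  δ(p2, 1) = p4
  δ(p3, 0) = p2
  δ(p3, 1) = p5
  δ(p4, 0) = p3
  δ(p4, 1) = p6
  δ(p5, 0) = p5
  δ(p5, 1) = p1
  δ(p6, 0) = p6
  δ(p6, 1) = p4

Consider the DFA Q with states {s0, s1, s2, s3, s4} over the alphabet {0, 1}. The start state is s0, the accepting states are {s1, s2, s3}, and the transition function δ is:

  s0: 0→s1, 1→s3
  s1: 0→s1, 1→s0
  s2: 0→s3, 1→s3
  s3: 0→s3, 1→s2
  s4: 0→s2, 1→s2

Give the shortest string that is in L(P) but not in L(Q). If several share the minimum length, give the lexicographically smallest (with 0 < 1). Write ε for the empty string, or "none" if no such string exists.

0101

The string 0101 is accepted by P but not by Q.
No shorter string lies in the difference, and 0101 is the lexicographically first length-4 string in L(P) \ L(Q).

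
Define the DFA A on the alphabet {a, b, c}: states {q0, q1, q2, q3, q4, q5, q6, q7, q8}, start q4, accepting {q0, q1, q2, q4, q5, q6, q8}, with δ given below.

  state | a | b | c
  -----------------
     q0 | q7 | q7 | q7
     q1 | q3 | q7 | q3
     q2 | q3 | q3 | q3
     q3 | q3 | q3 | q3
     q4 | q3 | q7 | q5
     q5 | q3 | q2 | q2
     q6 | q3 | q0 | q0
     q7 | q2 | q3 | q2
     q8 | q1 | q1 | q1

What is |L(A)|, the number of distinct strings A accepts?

6

The useful subgraph on states {q2, q4, q5, q7} is acyclic, so L(A) is finite; the longest accepting path visits 3 useful states, giving maximum string length 2.
Counting accepting paths from q4 by length: 1 of length 0, 1 of length 1, 4 of length 2. Total 6.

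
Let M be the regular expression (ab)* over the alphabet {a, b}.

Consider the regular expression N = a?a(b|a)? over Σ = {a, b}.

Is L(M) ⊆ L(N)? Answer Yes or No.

No

The empty string ε is in L(M) but not in L(N).
So L(M) ⊄ L(N).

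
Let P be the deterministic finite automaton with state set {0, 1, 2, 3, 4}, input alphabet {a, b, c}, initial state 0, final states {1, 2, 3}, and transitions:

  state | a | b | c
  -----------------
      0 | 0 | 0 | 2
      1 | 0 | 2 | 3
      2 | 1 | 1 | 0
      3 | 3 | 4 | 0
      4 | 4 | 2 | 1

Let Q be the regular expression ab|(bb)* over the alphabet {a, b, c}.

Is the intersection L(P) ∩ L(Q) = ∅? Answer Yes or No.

Yes

Converting the expression Q to a DFA (subset construction, then merging equivalent states) gives the minimal DFA with states {q0, q1, q2, q3, q4, q5}, start state q0, accepting states {q0, q4, q5} and transitions q0: a→q1, b→q2, c→q3; q1: a→q3, b→q4, c→q3; q2: a→q3, b→q5, c→q3; q3: a→q3, b→q3, c→q3; q4: a→q3, b→q3, c→q3; q5: a→q3, b→q2, c→q3.
Exploring the product automaton P × Q from the start pair (0, q0), following both machines on each input symbol, reaches 10 state pairs: (0, q0), (0, q1), (0, q2), (2, q3), (0, q3), (0, q4), (0, q5), (1, q3), (3, q3), (4, q3).
P accepts in {1, 2, 3} and Q accepts in {q0, q4, q5}; no reachable pair has both components accepting, so no string drives both machines to acceptance simultaneously and L(P) ∩ L(Q) = ∅.
So no string is accepted by both, and the intersection is empty.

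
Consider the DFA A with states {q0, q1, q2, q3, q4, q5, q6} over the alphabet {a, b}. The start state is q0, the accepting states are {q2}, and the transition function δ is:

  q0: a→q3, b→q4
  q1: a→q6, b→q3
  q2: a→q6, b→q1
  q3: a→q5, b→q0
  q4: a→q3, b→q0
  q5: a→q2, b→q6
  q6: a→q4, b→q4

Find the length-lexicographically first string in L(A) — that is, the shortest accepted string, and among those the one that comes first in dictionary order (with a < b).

A breadth-first search from q0 reaches an accepting state first via the path q0 → q3 → q5 → q2 on input aaa.
No string of length < 3 is accepted (BFS exhausts all shorter strings without reaching an accepting state), and aaa is the lexicographically least accepting string of length 3.

aaa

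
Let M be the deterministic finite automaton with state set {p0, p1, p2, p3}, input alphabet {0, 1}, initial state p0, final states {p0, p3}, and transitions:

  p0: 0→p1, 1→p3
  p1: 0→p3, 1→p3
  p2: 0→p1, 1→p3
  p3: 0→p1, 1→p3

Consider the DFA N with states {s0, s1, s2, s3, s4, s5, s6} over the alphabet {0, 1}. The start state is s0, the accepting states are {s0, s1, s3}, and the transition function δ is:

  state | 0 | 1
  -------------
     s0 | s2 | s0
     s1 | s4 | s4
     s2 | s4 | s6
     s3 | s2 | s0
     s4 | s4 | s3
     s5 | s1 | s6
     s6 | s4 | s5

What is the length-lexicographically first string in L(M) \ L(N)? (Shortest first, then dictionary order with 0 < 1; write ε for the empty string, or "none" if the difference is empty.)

00

The string 00 is accepted by M but not by N.
No shorter string lies in the difference, and 00 is the lexicographically first length-2 string in L(M) \ L(N).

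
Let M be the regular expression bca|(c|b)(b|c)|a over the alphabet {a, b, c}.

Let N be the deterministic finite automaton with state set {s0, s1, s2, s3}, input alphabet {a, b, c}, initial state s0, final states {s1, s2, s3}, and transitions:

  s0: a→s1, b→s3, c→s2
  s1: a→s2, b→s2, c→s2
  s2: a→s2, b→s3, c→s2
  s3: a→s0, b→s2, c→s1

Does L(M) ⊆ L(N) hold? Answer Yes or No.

Yes

Converting the expression M to a DFA (subset construction, then merging equivalent states) gives the minimal DFA with states {m0, m1, m2, m3, m4, m5}, start state m0, accepting states {m1, m5} and transitions m0: a→m1, b→m2, c→m3; m1: a→m4, b→m4, c→m4; m2: a→m4, b→m1, c→m5; m3: a→m4, b→m1, c→m1; m4: a→m4, b→m4, c→m4; m5: a→m1, b→m4, c→m4.
Exploring the product automaton M × N from the start pair (m0, s0), following both machines on each input symbol, reaches 11 state pairs: (m0, s0), (m1, s1), (m2, s3), (m3, s2), (m4, s2), (m4, s0), (m1, s2), (m5, s1), (m1, s3), (m4, s3), (m4, s1).
M accepts in {m1, m5} and N accepts in {s1, s2, s3}. The reachable pairs whose M-component is accepting are (m1, s1), (m1, s2), (m5, s1), (m1, s3); in each of them the N-component is accepting too, so the product for L(M) \ L(N) (M-component accepting, N-component rejecting) has no reachable accepting pair and the difference is empty.
Hence every string in L(M) is also in L(N).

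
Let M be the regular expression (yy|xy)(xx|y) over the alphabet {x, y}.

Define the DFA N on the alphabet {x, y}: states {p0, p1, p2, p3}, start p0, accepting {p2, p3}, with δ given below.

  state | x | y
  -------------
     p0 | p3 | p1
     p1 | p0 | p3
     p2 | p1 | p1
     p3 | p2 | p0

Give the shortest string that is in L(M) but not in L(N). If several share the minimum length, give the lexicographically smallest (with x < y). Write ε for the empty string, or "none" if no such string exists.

The string xyy is accepted by M but not by N.
No shorter string lies in the difference, and xyy is the lexicographically first length-3 string in L(M) \ L(N).

xyy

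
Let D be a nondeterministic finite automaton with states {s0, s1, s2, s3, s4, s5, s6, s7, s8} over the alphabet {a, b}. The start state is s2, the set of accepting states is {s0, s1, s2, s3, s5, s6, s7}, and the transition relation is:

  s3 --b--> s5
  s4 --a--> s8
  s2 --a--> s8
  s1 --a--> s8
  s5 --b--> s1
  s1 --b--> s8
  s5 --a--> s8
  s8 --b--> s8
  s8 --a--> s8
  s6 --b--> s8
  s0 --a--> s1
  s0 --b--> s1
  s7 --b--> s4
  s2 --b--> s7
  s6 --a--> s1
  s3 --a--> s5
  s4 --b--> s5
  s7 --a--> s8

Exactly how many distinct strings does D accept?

4

The useful subgraph on states {s1, s2, s4, s5, s7} is acyclic, so L(D) is finite; the longest accepting path visits 5 useful states, giving maximum string length 4.
Counting accepting paths from s2 by length: 1 of length 0, 1 of length 1, 1 of length 3, 1 of length 4. Total 4.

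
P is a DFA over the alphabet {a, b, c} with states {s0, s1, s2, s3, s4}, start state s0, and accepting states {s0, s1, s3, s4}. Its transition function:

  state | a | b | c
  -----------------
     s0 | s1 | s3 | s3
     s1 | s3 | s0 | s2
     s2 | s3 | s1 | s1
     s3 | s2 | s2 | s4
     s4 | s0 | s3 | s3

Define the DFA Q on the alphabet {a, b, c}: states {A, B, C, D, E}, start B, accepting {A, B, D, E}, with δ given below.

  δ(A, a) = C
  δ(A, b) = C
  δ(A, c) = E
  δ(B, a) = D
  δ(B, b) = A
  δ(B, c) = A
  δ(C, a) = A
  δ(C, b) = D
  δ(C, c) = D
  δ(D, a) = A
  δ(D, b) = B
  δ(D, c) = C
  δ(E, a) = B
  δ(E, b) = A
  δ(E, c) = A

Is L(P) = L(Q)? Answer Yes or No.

Exploring the product automaton P × Q from the start pair (s0, B), following both machines on each input symbol, reaches 5 state pairs: (s0, B), (s1, D), (s3, A), (s2, C), (s4, E).
P accepts in {s0, s1, s3, s4} and Q accepts in {A, B, D, E}. In every reachable pair the two components are either both accepting — (s0, B), (s1, D), (s3, A), (s4, E) — or both non-accepting, so no string is accepted by exactly one of the machines: L(P) \ L(Q) and L(Q) \ L(P) are both empty.
Hence every string is accepted by P iff it is accepted by Q, and the two languages coincide.

Yes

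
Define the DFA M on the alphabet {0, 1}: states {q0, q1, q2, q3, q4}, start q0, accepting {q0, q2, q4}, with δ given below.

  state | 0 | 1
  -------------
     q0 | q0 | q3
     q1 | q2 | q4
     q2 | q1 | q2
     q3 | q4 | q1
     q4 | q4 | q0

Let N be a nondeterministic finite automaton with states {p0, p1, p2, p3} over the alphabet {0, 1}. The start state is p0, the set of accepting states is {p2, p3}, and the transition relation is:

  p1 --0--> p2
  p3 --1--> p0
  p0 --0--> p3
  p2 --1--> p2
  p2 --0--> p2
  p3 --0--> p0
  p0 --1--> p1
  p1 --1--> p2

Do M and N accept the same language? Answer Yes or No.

No

The empty string ε is accepted by M but rejected by N.
So L(M) ≠ L(N).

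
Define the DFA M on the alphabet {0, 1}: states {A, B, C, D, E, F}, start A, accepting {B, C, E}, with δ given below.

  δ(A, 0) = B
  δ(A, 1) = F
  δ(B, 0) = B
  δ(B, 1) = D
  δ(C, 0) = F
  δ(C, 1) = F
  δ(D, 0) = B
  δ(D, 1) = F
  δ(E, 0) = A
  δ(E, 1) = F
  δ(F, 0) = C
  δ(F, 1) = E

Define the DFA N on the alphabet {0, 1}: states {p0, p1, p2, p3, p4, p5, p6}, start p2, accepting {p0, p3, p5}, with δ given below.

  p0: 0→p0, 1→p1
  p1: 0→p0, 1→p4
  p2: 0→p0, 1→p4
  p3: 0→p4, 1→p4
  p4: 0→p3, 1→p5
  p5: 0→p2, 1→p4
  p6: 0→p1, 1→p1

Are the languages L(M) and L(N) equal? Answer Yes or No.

Exploring the product automaton M × N from the start pair (A, p2), following both machines on each input symbol, reaches 6 state pairs: (A, p2), (B, p0), (F, p4), (D, p1), (C, p3), (E, p5).
M accepts in {B, C, E} and N accepts in {p0, p3, p5}. In every reachable pair the two components are either both accepting — (B, p0), (C, p3), (E, p5) — or both non-accepting, so no string is accepted by exactly one of the machines: L(M) \ L(N) and L(N) \ L(M) are both empty.
Hence every string is accepted by M iff it is accepted by N, and the two languages coincide.

Yes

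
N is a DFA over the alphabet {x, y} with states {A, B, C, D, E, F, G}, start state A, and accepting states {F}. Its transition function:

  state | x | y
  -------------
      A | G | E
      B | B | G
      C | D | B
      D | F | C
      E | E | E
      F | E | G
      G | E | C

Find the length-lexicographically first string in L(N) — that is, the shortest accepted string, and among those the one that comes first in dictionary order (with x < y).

xyxx

A breadth-first search from A reaches an accepting state first via the path A → G → C → D → F on input xyxx.
No string of length < 4 is accepted (BFS exhausts all shorter strings without reaching an accepting state), and xyxx is the lexicographically least accepting string of length 4.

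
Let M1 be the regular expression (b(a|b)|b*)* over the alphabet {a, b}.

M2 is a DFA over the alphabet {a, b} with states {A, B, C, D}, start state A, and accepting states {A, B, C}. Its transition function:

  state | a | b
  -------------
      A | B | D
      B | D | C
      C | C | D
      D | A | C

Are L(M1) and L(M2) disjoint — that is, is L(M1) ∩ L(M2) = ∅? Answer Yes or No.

The empty string ε is accepted by both M1 and M2.
Hence L(M1) ∩ L(M2) ≠ ∅.

No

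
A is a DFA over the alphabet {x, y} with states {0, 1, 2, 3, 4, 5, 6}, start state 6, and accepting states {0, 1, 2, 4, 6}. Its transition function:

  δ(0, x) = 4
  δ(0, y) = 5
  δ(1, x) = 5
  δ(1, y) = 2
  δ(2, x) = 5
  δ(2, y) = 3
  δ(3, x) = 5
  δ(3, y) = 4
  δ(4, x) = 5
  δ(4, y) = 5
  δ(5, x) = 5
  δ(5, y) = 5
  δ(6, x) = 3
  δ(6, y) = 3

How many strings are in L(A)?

The useful subgraph on states {3, 4, 6} is acyclic, so L(A) is finite; the longest accepting path visits 3 useful states, giving maximum string length 2.
Counting accepting paths from 6 by length: 1 of length 0, 2 of length 2. Total 3.

3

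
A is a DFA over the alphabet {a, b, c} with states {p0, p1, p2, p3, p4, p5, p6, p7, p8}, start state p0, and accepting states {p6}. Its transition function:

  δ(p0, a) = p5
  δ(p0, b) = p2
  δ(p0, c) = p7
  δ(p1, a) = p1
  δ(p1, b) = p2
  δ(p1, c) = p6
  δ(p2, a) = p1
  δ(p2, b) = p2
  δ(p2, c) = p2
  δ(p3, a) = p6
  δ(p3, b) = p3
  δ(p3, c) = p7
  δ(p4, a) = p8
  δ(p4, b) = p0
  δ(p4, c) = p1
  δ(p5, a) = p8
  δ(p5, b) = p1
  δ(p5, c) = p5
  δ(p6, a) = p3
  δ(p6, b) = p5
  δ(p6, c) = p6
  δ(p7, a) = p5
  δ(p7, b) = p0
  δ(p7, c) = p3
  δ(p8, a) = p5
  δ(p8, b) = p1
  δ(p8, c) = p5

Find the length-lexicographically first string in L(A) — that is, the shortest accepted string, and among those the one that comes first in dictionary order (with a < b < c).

abc

A breadth-first search from p0 reaches an accepting state first via the path p0 → p5 → p1 → p6 on input abc.
No string of length < 3 is accepted (BFS exhausts all shorter strings without reaching an accepting state), and abc is the lexicographically least accepting string of length 3.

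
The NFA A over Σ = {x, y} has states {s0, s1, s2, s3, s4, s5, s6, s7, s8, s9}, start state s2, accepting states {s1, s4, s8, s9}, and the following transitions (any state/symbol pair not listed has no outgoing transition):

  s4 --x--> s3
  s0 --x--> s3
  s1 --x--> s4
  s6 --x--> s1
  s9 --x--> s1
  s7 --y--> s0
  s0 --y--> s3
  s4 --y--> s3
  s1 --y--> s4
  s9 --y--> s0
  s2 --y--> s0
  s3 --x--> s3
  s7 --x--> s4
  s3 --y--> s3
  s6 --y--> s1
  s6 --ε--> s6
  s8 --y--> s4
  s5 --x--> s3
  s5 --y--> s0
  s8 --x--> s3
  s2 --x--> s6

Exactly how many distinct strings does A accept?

The useful subgraph on states {s1, s2, s4, s6} is acyclic, so L(A) is finite; the longest accepting path visits 4 useful states, giving maximum string length 3.
Counting accepting paths from s2 by length: 2 of length 2, 4 of length 3. Total 6.

6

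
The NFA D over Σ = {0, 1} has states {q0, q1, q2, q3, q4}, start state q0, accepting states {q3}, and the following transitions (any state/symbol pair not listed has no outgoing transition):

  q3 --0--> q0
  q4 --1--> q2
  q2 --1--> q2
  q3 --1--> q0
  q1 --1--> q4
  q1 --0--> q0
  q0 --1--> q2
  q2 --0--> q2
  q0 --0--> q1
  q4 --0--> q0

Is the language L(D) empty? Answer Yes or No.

The states reachable from the start state are {q0, q1, q2, q4}.
None of the accepting states {q3} is reachable, so no string is accepted and L(D) = ∅.

Yes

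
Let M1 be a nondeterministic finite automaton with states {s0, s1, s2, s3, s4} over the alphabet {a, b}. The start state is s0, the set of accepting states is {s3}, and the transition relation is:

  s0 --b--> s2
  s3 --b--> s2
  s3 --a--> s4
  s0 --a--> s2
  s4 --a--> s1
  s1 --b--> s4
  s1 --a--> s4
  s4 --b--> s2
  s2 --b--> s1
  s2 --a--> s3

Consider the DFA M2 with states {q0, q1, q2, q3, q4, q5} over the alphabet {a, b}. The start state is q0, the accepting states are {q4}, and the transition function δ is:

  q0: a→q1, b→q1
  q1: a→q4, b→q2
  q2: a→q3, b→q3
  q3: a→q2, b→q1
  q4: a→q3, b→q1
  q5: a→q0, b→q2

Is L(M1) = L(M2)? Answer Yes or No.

Exploring the product automaton M1 × M2 from the start pair (s0, q0), following both machines on each input symbol, reaches 5 state pairs: (s0, q0), (s2, q1), (s3, q4), (s1, q2), (s4, q3).
M1 accepts in {s3} and M2 accepts in {q4}. In every reachable pair the two components are either both accepting — (s3, q4) — or both non-accepting, so no string is accepted by exactly one of the machines: L(M1) \ L(M2) and L(M2) \ L(M1) are both empty.
Hence every string is accepted by M1 iff it is accepted by M2, and the two languages coincide.

Yes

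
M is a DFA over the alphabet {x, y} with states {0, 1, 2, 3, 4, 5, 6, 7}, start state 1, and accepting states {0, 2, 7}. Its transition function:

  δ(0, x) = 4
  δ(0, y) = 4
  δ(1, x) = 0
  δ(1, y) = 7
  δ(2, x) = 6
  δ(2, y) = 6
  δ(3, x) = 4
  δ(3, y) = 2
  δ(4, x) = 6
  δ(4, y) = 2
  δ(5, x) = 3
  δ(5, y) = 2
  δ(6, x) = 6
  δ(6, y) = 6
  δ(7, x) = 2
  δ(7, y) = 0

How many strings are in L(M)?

The useful subgraph on states {0, 1, 2, 4, 7} is acyclic, so L(M) is finite; the longest accepting path visits 5 useful states, giving maximum string length 4.
Counting accepting paths from 1 by length: 2 of length 1, 2 of length 2, 2 of length 3, 2 of length 4. Total 8.

8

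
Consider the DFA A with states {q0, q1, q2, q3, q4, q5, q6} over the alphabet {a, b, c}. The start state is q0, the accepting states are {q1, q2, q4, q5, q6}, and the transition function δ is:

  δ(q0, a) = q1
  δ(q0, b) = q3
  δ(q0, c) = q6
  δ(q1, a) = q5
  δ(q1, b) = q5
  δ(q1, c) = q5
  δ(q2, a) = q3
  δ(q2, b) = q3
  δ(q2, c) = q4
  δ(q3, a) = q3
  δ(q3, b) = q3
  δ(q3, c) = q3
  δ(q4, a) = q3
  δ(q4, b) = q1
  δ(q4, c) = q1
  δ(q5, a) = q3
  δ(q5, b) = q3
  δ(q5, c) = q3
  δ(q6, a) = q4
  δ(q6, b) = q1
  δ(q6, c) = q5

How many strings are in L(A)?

19

The useful subgraph on states {q0, q1, q4, q5, q6} is acyclic, so L(A) is finite; the longest accepting path visits 5 useful states, giving maximum string length 4.
Counting accepting paths from q0 by length: 2 of length 1, 6 of length 2, 5 of length 3, 6 of length 4. Total 19.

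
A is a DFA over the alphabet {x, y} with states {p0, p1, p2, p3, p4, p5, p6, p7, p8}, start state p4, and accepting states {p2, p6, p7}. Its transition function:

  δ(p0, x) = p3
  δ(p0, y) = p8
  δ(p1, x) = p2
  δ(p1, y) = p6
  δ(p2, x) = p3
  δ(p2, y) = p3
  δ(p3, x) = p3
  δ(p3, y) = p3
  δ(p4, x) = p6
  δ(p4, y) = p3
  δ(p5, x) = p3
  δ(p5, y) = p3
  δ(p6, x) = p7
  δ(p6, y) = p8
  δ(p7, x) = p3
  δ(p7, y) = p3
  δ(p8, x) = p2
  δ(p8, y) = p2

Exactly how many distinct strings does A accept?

4

The useful subgraph on states {p2, p4, p6, p7, p8} is acyclic, so L(A) is finite; the longest accepting path visits 4 useful states, giving maximum string length 3.
Counting accepting paths from p4 by length: 1 of length 1, 1 of length 2, 2 of length 3. Total 4.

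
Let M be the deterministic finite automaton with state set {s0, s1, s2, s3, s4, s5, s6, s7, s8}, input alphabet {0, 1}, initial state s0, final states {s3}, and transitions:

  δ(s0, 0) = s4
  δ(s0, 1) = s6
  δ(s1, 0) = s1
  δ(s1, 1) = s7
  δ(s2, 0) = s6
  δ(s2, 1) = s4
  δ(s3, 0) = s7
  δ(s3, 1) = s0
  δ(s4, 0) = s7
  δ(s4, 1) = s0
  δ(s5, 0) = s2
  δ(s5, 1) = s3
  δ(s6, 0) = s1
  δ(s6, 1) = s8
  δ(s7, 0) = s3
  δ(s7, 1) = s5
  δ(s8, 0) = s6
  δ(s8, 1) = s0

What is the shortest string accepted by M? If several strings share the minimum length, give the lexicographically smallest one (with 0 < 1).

A breadth-first search from s0 reaches an accepting state first via the path s0 → s4 → s7 → s3 on input 000.
No string of length < 3 is accepted (BFS exhausts all shorter strings without reaching an accepting state), and 000 is the lexicographically least accepting string of length 3.

000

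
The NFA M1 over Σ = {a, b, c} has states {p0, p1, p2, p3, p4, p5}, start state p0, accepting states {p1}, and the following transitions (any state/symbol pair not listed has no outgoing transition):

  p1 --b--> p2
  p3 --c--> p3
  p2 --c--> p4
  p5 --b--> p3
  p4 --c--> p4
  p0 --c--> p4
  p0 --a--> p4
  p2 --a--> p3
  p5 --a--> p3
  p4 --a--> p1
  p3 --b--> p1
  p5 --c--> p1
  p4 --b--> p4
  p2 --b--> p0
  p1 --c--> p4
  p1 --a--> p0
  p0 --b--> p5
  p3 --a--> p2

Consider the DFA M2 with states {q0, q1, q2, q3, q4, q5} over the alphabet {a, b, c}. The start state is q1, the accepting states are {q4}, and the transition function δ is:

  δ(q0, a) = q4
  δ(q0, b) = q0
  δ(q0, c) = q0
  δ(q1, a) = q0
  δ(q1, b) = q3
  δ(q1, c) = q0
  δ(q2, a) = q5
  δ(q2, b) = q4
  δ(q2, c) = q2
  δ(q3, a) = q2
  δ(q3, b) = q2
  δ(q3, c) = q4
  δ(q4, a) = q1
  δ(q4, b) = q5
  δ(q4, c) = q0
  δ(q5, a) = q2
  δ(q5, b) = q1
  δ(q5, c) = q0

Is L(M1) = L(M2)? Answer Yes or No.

Yes

Exploring the product automaton M1 × M2 from the start pair (p0, q1), following both machines on each input symbol, reaches 6 state pairs: (p0, q1), (p4, q0), (p5, q3), (p1, q4), (p3, q2), (p2, q5).
M1 accepts in {p1} and M2 accepts in {q4}. In every reachable pair the two components are either both accepting — (p1, q4) — or both non-accepting, so no string is accepted by exactly one of the machines: L(M1) \ L(M2) and L(M2) \ L(M1) are both empty.
Hence every string is accepted by M1 iff it is accepted by M2, and the two languages coincide.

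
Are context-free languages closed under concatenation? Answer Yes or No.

Take grammars for L₁ and L₂ with disjoint nonterminals and start symbols S₁, S₂; adding a new start symbol with S → S₁S₂ gives a context-free grammar for L₁L₂.
So the context-free languages are closed under concatenation.

Yes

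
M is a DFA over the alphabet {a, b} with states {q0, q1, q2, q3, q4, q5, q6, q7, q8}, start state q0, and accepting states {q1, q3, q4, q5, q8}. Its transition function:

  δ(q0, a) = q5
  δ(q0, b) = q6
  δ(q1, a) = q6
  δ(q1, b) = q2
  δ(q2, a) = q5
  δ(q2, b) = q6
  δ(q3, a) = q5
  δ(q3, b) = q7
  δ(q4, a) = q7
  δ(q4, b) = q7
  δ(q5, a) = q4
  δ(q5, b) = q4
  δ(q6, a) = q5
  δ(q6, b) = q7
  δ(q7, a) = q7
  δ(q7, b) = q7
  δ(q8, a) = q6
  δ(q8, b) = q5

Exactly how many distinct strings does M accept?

The useful subgraph on states {q0, q4, q5, q6} is acyclic, so L(M) is finite; the longest accepting path visits 4 useful states, giving maximum string length 3.
Counting accepting paths from q0 by length: 1 of length 1, 3 of length 2, 2 of length 3. Total 6.

6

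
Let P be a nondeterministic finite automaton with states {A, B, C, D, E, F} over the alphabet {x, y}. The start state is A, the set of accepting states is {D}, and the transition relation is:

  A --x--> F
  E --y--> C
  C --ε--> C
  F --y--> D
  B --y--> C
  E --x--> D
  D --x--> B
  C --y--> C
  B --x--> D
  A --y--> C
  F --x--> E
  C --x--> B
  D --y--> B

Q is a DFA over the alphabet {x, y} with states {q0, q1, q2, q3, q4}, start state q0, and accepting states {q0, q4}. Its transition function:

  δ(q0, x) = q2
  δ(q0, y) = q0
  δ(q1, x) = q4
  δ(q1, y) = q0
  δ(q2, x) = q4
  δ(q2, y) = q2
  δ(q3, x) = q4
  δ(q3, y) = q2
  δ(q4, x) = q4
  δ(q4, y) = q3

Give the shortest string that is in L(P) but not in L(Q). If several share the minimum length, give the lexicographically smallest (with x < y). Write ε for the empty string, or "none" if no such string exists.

xy

The string xy is accepted by P but not by Q.
No shorter string lies in the difference, and xy is the lexicographically first length-2 string in L(P) \ L(Q).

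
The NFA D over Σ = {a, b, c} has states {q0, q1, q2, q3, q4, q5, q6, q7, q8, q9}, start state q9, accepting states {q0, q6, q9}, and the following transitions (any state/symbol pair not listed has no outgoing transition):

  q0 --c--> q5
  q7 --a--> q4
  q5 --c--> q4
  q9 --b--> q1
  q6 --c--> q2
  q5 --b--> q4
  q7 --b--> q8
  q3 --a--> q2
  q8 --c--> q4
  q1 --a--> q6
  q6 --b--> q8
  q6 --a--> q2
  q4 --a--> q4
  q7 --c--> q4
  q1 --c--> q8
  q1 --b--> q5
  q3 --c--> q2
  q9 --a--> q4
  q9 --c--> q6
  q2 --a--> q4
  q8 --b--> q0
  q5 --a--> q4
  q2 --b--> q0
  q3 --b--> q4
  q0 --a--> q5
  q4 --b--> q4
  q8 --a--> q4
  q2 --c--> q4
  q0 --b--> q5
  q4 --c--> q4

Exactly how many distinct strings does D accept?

10

The useful subgraph on states {q0, q1, q2, q6, q8, q9} is acyclic, so L(D) is finite; the longest accepting path visits 5 useful states, giving maximum string length 4.
Counting accepting paths from q9 by length: 1 of length 0, 1 of length 1, 1 of length 2, 4 of length 3, 3 of length 4. Total 10.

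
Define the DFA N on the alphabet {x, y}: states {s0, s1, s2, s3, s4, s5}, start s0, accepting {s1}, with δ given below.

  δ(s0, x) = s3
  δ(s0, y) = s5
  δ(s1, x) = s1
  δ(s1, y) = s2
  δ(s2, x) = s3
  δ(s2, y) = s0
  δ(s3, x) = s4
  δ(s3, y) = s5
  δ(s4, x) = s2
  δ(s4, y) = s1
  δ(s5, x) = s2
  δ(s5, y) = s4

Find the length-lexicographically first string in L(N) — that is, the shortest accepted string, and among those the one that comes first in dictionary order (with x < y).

xxy

A breadth-first search from s0 reaches an accepting state first via the path s0 → s3 → s4 → s1 on input xxy.
No string of length < 3 is accepted (BFS exhausts all shorter strings without reaching an accepting state), and xxy is the lexicographically least accepting string of length 3.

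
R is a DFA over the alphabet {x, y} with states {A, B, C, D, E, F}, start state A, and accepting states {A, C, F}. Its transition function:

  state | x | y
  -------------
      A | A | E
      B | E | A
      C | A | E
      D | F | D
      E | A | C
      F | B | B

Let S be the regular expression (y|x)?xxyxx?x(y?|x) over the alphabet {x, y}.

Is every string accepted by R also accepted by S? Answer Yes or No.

No

The empty string ε is in L(R) but not in L(S).
So L(R) ⊄ L(S).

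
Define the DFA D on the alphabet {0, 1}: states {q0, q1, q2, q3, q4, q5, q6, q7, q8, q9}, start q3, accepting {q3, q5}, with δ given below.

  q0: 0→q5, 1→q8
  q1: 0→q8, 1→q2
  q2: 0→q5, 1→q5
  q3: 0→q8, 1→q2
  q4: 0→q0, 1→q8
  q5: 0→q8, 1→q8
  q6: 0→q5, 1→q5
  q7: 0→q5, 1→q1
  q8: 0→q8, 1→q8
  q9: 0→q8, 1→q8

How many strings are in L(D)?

3

The useful subgraph on states {q2, q3, q5} is acyclic, so L(D) is finite; the longest accepting path visits 3 useful states, giving maximum string length 2.
Counting accepting paths from q3 by length: 1 of length 0, 2 of length 2. Total 3.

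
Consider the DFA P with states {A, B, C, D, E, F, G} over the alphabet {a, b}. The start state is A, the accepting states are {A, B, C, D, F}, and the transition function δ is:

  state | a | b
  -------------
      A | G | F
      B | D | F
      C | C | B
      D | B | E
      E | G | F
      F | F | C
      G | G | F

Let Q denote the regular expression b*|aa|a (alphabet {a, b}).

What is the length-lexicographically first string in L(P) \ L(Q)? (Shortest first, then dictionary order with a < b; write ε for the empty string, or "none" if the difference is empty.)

The string ab is accepted by P but not by Q.
No shorter string lies in the difference, and ab is the lexicographically first length-2 string in L(P) \ L(Q).

ab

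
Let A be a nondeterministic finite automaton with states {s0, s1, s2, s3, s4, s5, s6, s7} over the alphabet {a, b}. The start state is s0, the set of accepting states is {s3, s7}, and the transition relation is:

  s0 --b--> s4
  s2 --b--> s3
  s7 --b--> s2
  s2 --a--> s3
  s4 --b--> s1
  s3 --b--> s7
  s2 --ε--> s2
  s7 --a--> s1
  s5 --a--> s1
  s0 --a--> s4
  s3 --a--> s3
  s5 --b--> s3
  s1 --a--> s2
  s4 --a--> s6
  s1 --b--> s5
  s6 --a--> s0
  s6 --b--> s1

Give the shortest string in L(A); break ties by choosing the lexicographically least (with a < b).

abaa

A breadth-first search from s0 reaches an accepting state first via the path s0 → s4 → s1 → s2 → s3 on input abaa.
No string of length < 4 is accepted (BFS exhausts all shorter strings without reaching an accepting state), and abaa is the lexicographically least accepting string of length 4.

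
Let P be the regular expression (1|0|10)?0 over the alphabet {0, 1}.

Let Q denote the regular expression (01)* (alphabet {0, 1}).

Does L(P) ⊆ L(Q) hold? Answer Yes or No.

The string 0 is in L(P) but not in L(Q).
So L(P) ⊄ L(Q).

No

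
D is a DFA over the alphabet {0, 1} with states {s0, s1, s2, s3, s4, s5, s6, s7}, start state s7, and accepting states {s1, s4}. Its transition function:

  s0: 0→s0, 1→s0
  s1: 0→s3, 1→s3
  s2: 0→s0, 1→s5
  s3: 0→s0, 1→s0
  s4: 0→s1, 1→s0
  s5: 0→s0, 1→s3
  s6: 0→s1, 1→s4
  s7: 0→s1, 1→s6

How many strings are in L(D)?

The useful subgraph on states {s1, s4, s6, s7} is acyclic, so L(D) is finite; the longest accepting path visits 4 useful states, giving maximum string length 3.
Counting accepting paths from s7 by length: 1 of length 1, 2 of length 2, 1 of length 3. Total 4.

4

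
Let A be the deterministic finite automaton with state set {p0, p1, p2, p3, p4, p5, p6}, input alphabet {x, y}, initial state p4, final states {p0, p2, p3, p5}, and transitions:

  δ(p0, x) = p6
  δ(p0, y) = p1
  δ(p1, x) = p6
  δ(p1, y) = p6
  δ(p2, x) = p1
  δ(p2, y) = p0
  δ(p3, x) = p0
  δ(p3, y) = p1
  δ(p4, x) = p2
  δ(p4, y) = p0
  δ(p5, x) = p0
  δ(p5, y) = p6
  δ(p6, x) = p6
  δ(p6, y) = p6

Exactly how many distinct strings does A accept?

The useful subgraph on states {p0, p2, p4} is acyclic, so L(A) is finite; the longest accepting path visits 3 useful states, giving maximum string length 2.
Counting accepting paths from p4 by length: 2 of length 1, 1 of length 2. Total 3.

3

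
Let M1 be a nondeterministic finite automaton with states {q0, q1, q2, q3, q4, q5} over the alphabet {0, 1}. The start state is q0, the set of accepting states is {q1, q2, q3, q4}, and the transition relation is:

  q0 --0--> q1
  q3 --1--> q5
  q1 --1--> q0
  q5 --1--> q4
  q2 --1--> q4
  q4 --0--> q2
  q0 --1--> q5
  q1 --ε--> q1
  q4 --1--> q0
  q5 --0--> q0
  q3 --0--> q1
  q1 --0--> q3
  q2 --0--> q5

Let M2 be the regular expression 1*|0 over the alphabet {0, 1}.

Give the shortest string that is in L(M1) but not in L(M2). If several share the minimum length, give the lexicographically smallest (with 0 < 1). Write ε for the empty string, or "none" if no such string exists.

00

The string 00 is accepted by M1 but not by M2.
No shorter string lies in the difference, and 00 is the lexicographically first length-2 string in L(M1) \ L(M2).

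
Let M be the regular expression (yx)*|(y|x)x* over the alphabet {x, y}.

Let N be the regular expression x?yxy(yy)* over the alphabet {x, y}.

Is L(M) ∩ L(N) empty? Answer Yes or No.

Yes

Converting the expression M to a DFA (subset construction, then merging equivalent states) gives the minimal DFA with states {m0, m1, m2, m3, m4, m5, m6}, start state m0, accepting states {m0, m1, m2, m4, m6} and transitions m0: x→m1, y→m2; m1: x→m1, y→m3; m2: x→m4, y→m3; m3: x→m3, y→m3; m4: x→m1, y→m5; m5: x→m6, y→m3; m6: x→m3, y→m5.
Converting the expression N to a DFA (subset construction, then merging equivalent states) gives the minimal DFA with states {n0, n1, n2, n3, n4, n5}, start state n0, accepting states {n5} and transitions n0: x→n1, y→n2; n1: x→n3, y→n2; n2: x→n4, y→n3; n3: x→n3, y→n3; n4: x→n3, y→n5; n5: x→n3, y→n4.
Exploring the product automaton M × N from the start pair (m0, n0), following both machines on each input symbol, reaches 12 state pairs: (m0, n0), (m1, n1), (m2, n2), (m1, n3), (m3, n2), (m4, n4), (m3, n3), (m3, n4), (m5, n5), (m3, n5), (m6, n3), (m5, n3).
M accepts in {m0, m1, m2, m4, m6} and N accepts in {n5}; no reachable pair has both components accepting, so no string drives both machines to acceptance simultaneously and L(M) ∩ L(N) = ∅.
So no string is accepted by both, and the intersection is empty.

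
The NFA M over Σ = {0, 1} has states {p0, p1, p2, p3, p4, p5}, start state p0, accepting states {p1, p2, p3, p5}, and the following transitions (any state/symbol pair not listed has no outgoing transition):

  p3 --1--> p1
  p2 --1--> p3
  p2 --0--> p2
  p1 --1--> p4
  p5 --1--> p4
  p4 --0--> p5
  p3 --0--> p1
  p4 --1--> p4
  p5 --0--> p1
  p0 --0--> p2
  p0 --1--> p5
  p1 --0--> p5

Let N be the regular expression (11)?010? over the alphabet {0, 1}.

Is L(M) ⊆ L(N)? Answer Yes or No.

The string 0 is in L(M) but not in L(N).
So L(M) ⊄ L(N).

No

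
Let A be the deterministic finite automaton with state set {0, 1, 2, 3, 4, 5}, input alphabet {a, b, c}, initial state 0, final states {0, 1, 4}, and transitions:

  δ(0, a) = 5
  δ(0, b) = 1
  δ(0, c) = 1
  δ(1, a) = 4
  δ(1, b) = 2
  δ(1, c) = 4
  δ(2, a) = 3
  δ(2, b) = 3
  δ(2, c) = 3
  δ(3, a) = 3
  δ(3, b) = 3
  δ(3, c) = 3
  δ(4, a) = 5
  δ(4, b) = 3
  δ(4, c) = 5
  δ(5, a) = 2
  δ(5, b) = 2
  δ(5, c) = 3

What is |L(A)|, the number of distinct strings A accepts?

7

The useful subgraph on states {0, 1, 4} is acyclic, so L(A) is finite; the longest accepting path visits 3 useful states, giving maximum string length 2.
Counting accepting paths from 0 by length: 1 of length 0, 2 of length 1, 4 of length 2. Total 7.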